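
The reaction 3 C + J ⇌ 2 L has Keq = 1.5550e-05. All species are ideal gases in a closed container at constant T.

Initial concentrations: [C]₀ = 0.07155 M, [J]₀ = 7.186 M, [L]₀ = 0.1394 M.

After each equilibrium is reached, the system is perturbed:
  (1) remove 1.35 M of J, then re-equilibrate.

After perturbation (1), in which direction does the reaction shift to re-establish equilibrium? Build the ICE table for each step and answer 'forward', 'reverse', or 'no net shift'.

Direction: reverse

Q₀ = 7.383 vs Keq = 1.5550e-05 ⇒ Q>K, reverse
Step 1:
                    C           J           L
  init        0.07155       7.186      0.1394
  Δ            0.2068     0.06892     -0.1378
  eq           0.2783       7.255    0.001559
  solve Keq expr → x = -0.06892; check Q = 1.5550e-05
Then remove 1.35 M of J.
Step 2:
                    C           J           L
  init         0.2783       5.905    0.001559
  Δ        2.2625e-04  7.5415e-05 -1.5083e-04
  eq           0.2785       5.905    0.001409
  solve Keq expr → x = -7.5415e-05; check Q = 1.5550e-05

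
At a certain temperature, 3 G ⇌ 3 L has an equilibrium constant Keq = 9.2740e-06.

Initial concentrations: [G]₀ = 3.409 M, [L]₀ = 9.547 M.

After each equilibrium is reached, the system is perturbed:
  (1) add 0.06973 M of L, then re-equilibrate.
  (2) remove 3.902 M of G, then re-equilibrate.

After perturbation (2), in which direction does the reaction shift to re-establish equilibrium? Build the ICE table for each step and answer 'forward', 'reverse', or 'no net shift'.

Q₀ = 21.96 vs Keq = 9.2740e-06 ⇒ Q>K, reverse
Step 1:
                    G           L
  I             3.409       9.547
  C              9.28       -9.28
  E             12.69      0.2666
  solve Keq expr → x = -3.093; check Q = 9.2740e-06
Then add 0.06973 M of L.
Step 2:
                    G           L
  I             12.69      0.3363
  C            0.0683     -0.0683
  E             12.76       0.268
  solve Keq expr → x = -0.02277; check Q = 9.2740e-06
Then remove 3.902 M of G.
Step 3:
                    G           L
  I             8.856       0.268
  C           0.08029    -0.08029
  E             8.936      0.1877
  solve Keq expr → x = -0.02676; check Q = 9.2740e-06

Direction: reverse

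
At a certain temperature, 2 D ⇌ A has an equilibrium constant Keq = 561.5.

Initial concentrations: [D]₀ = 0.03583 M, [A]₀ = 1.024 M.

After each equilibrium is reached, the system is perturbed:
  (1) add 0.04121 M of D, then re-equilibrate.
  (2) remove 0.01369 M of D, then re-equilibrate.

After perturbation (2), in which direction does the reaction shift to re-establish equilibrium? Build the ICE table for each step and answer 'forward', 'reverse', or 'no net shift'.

Q₀ = 797.6 vs Keq = 561.5 ⇒ Q>K, reverse
Step 1:
                    D           A
  I           0.03583       1.024
  C          0.006804   -0.003402
  E           0.04263       1.021
  solve Keq expr → x = -0.003402; check Q = 561.5
Then add 0.04121 M of D.
Step 2:
                    D           A
  I           0.08384       1.021
  C          -0.04079     0.02039
  E           0.04306       1.041
  solve Keq expr → x = 0.02039; check Q = 561.5
Then remove 0.01369 M of D.
Step 3:
                    D           A
  I           0.02937       1.041
  C           0.01355   -0.006775
  E           0.04292       1.034
  solve Keq expr → x = -0.006775; check Q = 561.5

Direction: reverse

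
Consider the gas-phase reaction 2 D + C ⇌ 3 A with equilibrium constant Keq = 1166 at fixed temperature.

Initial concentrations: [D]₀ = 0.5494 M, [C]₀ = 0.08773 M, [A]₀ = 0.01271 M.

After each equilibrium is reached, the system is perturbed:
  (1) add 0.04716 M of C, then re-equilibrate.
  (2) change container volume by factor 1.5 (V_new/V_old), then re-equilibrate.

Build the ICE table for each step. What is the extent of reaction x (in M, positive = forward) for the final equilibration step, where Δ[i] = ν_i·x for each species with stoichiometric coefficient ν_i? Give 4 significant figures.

Q₀ = 7.7537e-05 vs Keq = 1166 ⇒ Q<K, forward
Step 1:
                  D         C         A
  Initial    0.5494   0.08773   0.01271
  Change    -0.1752   -0.0876    0.2628
  Equil      0.3742 1.2810e-04    0.2755
  solve Keq expr → x = 0.0876; check Q = 1166
Then add 0.04716 M of C.
Step 2:
                  D         C         A
  Initial    0.3742   0.04729    0.2755
  Change   -0.09302  -0.04651    0.1395
  Equil      0.2812 7.7566e-04    0.4151
  solve Keq expr → x = 0.04651; check Q = 1166
Then change container volume by factor 1.5 (V_new/V_old).
Step 3:
                  D         C         A
  Initial    0.1874 5.1711e-04    0.2767
  Change          0         0         0
  Equil      0.1874 5.1711e-04    0.2767
  solve Keq expr → x = 0; check Q = 1166

x = 0 M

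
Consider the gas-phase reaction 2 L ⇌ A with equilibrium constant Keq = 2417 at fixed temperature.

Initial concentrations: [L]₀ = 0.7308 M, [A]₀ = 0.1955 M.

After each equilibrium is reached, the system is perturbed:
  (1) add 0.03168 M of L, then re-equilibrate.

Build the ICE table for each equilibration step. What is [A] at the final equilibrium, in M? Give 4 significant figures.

[A]_eq = 0.5691 M

Q₀ = 0.3661 vs Keq = 2417 ⇒ Q<K, forward
Step 1:
                  L         A
  I          0.7308    0.1955
  C         -0.7157    0.3578
  E         0.01513    0.5533
  solve Keq expr → x = 0.3578; check Q = 2417
Then add 0.03168 M of L.
Step 2:
                  L         A
  I         0.04681    0.5533
  C        -0.03147   0.01573
  E         0.01534    0.5691
  solve Keq expr → x = 0.01573; check Q = 2417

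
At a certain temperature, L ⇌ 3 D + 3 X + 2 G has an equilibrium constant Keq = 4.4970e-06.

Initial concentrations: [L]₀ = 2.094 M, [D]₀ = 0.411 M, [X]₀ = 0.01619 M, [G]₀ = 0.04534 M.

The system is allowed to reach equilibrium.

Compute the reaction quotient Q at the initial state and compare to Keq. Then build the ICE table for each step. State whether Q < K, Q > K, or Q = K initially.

Q₀ = 2.8924e-10; Q < K (proceeds forward)

Q₀ = 2.8924e-10 vs Keq = 4.4970e-06 ⇒ Q<K, forward
Step 1:
                    L           D           X           G
  I             2.094       0.411     0.01619     0.04534
  C          -0.04396      0.1319      0.1319     0.08791
  E              2.05      0.5429      0.1481      0.1333
  solve Keq expr → x = 0.04396; check Q = 4.4970e-06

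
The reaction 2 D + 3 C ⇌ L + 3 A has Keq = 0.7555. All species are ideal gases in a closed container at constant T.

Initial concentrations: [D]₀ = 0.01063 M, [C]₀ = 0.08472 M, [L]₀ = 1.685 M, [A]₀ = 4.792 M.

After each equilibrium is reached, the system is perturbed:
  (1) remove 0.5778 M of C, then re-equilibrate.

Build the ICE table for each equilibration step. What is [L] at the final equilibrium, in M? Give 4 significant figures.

[L]_eq = 0.8945 M

Q₀ = 2.6985e+09 vs Keq = 0.7555 ⇒ Q>K, reverse
Step 1:
                  D         C         L         A
  I         0.01063   0.08472     1.685     4.792
  C           1.436     2.154   -0.7181    -2.154
  E           1.447     2.239    0.9669     2.638
  solve Keq expr → x = -0.7181; check Q = 0.7555
Then remove 0.5778 M of C.
Step 2:
                  D         C         L         A
  I           1.447     1.661    0.9669     2.638
  C          0.1449    0.2173  -0.07244   -0.2173
  E           1.592     1.878    0.8945     2.421
  solve Keq expr → x = -0.07244; check Q = 0.7555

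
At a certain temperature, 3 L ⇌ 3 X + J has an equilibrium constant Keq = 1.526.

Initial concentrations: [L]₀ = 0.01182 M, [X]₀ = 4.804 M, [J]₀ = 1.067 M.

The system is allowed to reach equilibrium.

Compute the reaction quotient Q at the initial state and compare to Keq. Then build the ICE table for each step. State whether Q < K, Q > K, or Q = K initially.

Q₀ = 7.1634e+07; Q > K (proceeds reverse)

Q₀ = 7.1634e+07 vs Keq = 1.526 ⇒ Q>K, reverse
Step 1:
                    L           X           J
  Initial     0.01182       4.804       1.067
  Change        1.899      -1.899     -0.6329
  Equil         1.911       2.905      0.4341
  solve Keq expr → x = -0.6329; check Q = 1.526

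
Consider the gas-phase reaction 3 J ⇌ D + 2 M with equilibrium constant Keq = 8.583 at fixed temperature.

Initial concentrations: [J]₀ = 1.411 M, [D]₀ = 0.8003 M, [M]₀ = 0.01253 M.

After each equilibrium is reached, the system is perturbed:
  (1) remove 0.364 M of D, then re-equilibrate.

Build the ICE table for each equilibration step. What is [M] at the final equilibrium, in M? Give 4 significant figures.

Q₀ = 4.4727e-05 vs Keq = 8.583 ⇒ Q<K, forward
Step 1:
                  J         D         M
  init        1.411    0.8003   0.01253
  Δ          -1.014    0.3378    0.6757
  eq         0.3975     1.138    0.6882
  solve Keq expr → x = 0.3378; check Q = 8.583
Then remove 0.364 M of D.
Step 2:
                  J         D         M
  init       0.3975    0.7741    0.6882
  Δ        -0.03757   0.01252   0.02505
  eq         0.3599    0.7867    0.7132
  solve Keq expr → x = 0.01252; check Q = 8.583

[M]_eq = 0.7132 M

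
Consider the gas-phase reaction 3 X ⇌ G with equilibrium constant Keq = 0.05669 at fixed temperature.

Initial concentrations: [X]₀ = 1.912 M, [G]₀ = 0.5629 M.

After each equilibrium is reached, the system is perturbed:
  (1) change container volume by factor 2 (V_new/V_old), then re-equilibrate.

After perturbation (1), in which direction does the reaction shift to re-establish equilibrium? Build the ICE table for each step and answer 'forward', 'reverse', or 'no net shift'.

Q₀ = 0.08053 vs Keq = 0.05669 ⇒ Q>K, reverse
Step 1:
                   X          G
  I            1.912     0.5629
  C            0.165   -0.05499
  E            2.077     0.5079
  solve Keq expr → x = -0.05499; check Q = 0.05669
Then change container volume by factor 2 (V_new/V_old).
Step 2:
                   X          G
  I            1.038      0.254
  C            0.328    -0.1093
  E            1.366     0.1446
  solve Keq expr → x = -0.1093; check Q = 0.05669

Direction: reverse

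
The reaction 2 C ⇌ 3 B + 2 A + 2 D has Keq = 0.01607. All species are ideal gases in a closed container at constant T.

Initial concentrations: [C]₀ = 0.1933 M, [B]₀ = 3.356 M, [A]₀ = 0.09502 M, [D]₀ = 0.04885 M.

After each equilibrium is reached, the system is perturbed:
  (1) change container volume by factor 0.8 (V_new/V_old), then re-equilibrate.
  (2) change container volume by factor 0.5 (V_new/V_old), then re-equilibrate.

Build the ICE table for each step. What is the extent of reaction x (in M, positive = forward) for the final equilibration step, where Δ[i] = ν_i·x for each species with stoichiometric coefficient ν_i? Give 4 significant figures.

x = -0.02876 M

Q₀ = 0.0218 vs Keq = 0.01607 ⇒ Q>K, reverse
Step 1:
                   C          B          A          D
  I           0.1933      3.356    0.09502    0.04885
  C          0.00402  -0.006029   -0.00402   -0.00402
  E           0.1973       3.35      0.091    0.04483
  solve Keq expr → x = -0.00201; check Q = 0.01607
Then change container volume by factor 0.8 (V_new/V_old).
Step 2:
                   C          B          A          D
  I           0.2466      4.187     0.1138    0.05604
  C          0.01596   -0.02395   -0.01596   -0.01596
  E           0.2626      4.164    0.09779    0.04007
  solve Keq expr → x = -0.007982; check Q = 0.01607
Then change container volume by factor 0.5 (V_new/V_old).
Step 3:
                   C          B          A          D
  I           0.5252      8.327     0.1956    0.08015
  C          0.05753   -0.08629   -0.05753   -0.05753
  E           0.5828      8.241      0.138    0.02262
  solve Keq expr → x = -0.02876; check Q = 0.01607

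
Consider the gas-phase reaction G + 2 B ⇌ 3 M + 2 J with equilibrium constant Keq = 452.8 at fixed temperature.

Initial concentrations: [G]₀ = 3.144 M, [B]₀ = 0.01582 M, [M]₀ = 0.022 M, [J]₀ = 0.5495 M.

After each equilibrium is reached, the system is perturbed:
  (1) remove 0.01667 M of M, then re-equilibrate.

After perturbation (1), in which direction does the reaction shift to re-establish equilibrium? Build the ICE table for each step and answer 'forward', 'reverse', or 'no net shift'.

Direction: forward

Q₀ = 0.004086 vs Keq = 452.8 ⇒ Q<K, forward
Step 1:
                   G          B          M          J
  Initial      3.144    0.01582      0.022     0.5495
  Change   -0.007837   -0.01567    0.02351    0.01567
  Equil        3.136 1.4562e-04    0.04551     0.5652
  solve Keq expr → x = 0.007837; check Q = 452.8
Then remove 0.01667 M of M.
Step 2:
                   G          B          M          J
  Initial      3.136 1.4562e-04    0.02884     0.5652
  Change  -3.5867e-05 -7.1735e-05 1.0760e-04 7.1735e-05
  Equil        3.136 7.3883e-05    0.02895     0.5652
  solve Keq expr → x = 3.5867e-05; check Q = 452.8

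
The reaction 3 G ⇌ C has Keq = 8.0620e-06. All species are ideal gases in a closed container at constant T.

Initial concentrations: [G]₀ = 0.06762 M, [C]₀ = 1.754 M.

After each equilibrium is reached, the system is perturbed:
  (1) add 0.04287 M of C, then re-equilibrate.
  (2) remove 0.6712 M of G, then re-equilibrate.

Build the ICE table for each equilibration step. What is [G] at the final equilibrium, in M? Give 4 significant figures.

Q₀ = 5673 vs Keq = 8.0620e-06 ⇒ Q>K, reverse
Step 1:
                    G           C
  init        0.06762       1.754
  Δ             5.258      -1.753
  eq            5.326    0.001218
  solve Keq expr → x = -1.753; check Q = 8.0620e-06
Then add 0.04287 M of C.
Step 2:
                    G           C
  init          5.326     0.04409
  Δ            0.1283    -0.04278
  eq            5.454    0.001308
  solve Keq expr → x = -0.04278; check Q = 8.0620e-06
Then remove 0.6712 M of G.
Step 3:
                    G           C
  init          4.783    0.001308
  Δ          0.001276 -4.2524e-04
  eq            4.784  8.8292e-04
  solve Keq expr → x = -4.2524e-04; check Q = 8.0620e-06

[G]_eq = 4.784 M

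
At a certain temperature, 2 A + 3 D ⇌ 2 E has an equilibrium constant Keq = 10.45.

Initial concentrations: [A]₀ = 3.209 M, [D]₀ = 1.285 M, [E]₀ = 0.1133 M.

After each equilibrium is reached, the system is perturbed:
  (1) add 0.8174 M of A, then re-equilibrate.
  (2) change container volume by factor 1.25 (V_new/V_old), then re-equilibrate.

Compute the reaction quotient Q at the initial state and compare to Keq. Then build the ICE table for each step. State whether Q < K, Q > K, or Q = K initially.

Q₀ = 5.8750e-04; Q < K (proceeds forward)

Q₀ = 5.8750e-04 vs Keq = 10.45 ⇒ Q<K, forward
Step 1:
                   A          D          E
  Initial      3.209      1.285     0.1133
  Change      -0.711     -1.067      0.711
  Equil        2.498     0.2184     0.8243
  solve Keq expr → x = 0.3555; check Q = 10.45
Then add 0.8174 M of A.
Step 2:
                   A          D          E
  Initial      3.315     0.2184     0.8243
  Change    -0.02232   -0.03349    0.02232
  Equil        3.293     0.1849     0.8467
  solve Keq expr → x = 0.01116; check Q = 10.45
Then change container volume by factor 1.25 (V_new/V_old).
Step 3:
                   A          D          E
  Initial      2.634      0.148     0.6773
  Change      0.0214     0.0321    -0.0214
  Equil        2.656     0.1801     0.6559
  solve Keq expr → x = -0.0107; check Q = 10.45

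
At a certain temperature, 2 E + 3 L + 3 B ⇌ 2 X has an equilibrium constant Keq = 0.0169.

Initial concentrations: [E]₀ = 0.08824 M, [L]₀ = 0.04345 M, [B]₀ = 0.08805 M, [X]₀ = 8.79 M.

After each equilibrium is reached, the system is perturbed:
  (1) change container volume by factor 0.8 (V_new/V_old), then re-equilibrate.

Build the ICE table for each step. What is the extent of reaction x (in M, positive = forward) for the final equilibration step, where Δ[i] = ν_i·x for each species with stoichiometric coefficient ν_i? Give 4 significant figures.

x = 0.1806 M

Q₀ = 1.7721e+11 vs Keq = 0.0169 ⇒ Q>K, reverse
Step 1:
                    E           L           B           X
  init        0.08824     0.04345     0.08805        8.79
  Δ             1.933         2.9         2.9      -1.933
  eq            2.022       2.944       2.988       6.857
  solve Keq expr → x = -0.9667; check Q = 0.0169
Then change container volume by factor 0.8 (V_new/V_old).
Step 2:
                    E           L           B           X
  init          2.527        3.68       3.735       8.571
  Δ           -0.3612     -0.5417     -0.5417      0.3612
  eq            2.166       3.138       3.194       8.932
  solve Keq expr → x = 0.1806; check Q = 0.0169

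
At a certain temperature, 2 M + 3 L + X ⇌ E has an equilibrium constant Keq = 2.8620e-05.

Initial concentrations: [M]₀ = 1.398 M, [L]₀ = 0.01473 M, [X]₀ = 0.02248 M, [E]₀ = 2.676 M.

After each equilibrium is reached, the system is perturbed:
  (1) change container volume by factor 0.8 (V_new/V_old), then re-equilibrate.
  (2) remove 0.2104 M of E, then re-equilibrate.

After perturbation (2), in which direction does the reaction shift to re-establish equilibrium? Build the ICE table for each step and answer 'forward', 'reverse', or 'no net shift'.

Direction: forward

Q₀ = 1.9058e+07 vs Keq = 2.8620e-05 ⇒ Q>K, reverse
Step 1:
                  M         L         X         E
  init        1.398   0.01473   0.02248     2.676
  Δ           4.284     6.426     2.142    -2.142
  eq          5.682      6.44     2.164    0.5342
  solve Keq expr → x = -2.142; check Q = 2.8620e-05
Then change container volume by factor 0.8 (V_new/V_old).
Step 2:
                  M         L         X         E
  init        7.102      8.05     2.705    0.6677
  Δ         -0.6572   -0.9857   -0.3286    0.3286
  eq          6.445     7.065     2.377    0.9963
  solve Keq expr → x = 0.3286; check Q = 2.8620e-05
Then remove 0.2104 M of E.
Step 3:
                  M         L         X         E
  init        6.445     7.065     2.377    0.7859
  Δ          -0.133   -0.1995  -0.06649   0.06649
  eq          6.312     6.865      2.31    0.8524
  solve Keq expr → x = 0.06649; check Q = 2.8620e-05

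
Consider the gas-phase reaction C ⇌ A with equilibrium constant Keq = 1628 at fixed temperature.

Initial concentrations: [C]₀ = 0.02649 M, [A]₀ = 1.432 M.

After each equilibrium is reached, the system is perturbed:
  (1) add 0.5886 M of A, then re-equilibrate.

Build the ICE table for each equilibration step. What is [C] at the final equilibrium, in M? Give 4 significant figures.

[C]_eq = 0.001257 M

Q₀ = 54.06 vs Keq = 1628 ⇒ Q<K, forward
Step 1:
                    C           A
  Initial     0.02649       1.432
  Change     -0.02559     0.02559
  Equil    8.9533e-04       1.458
  solve Keq expr → x = 0.02559; check Q = 1628
Then add 0.5886 M of A.
Step 2:
                    C           A
  Initial  8.9533e-04       2.046
  Change   3.6133e-04 -3.6133e-04
  Equil      0.001257       2.046
  solve Keq expr → x = -3.6133e-04; check Q = 1628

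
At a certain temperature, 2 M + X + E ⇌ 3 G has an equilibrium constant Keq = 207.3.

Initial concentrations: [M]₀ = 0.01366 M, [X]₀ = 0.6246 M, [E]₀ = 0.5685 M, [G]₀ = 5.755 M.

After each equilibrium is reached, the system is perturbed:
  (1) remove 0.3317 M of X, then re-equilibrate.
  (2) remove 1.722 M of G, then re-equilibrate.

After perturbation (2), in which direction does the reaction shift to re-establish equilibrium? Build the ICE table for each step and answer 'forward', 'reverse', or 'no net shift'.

Q₀ = 2.8768e+06 vs Keq = 207.3 ⇒ Q>K, reverse
Step 1:
                   M          X          E          G
  init       0.01366     0.6246     0.5685      5.755
  Δ           0.7203     0.3602     0.3602     -1.081
  eq           0.734     0.9848     0.9287      4.674
  solve Keq expr → x = -0.3602; check Q = 207.3
Then remove 0.3317 M of X.
Step 2:
                   M          X          E          G
  init         0.734     0.6531     0.9287      4.674
  Δ          0.08517    0.04259    0.04259    -0.1278
  eq          0.8192     0.6957     0.9713      4.547
  solve Keq expr → x = -0.04259; check Q = 207.3
Then remove 1.722 M of G.
Step 3:
                   M          X          E          G
  init        0.8192     0.6957     0.9713      2.825
  Δ          -0.2484    -0.1242    -0.1242     0.3726
  eq          0.5708     0.5714      0.847      3.197
  solve Keq expr → x = 0.1242; check Q = 207.3

Direction: forward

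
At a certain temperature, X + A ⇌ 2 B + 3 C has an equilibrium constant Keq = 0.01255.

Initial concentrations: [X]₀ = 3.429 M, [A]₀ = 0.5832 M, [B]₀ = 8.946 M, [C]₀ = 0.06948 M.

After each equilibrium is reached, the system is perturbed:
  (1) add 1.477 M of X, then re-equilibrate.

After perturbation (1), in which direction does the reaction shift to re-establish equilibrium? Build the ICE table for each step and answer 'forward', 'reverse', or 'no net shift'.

Direction: forward

Q₀ = 0.01342 vs Keq = 0.01255 ⇒ Q>K, reverse
Step 1:
                    X           A           B           C
  I             3.429      0.5832       8.946     0.06948
  C        5.0410e-04  5.0410e-04   -0.001008   -0.001512
  E              3.43      0.5837       8.945     0.06797
  solve Keq expr → x = -5.0410e-04; check Q = 0.01255
Then add 1.477 M of X.
Step 2:
                    X           A           B           C
  I             4.907      0.5837       8.945     0.06797
  C         -0.002816   -0.002816    0.005632    0.008448
  E             4.904      0.5809       8.951     0.07642
  solve Keq expr → x = 0.002816; check Q = 0.01255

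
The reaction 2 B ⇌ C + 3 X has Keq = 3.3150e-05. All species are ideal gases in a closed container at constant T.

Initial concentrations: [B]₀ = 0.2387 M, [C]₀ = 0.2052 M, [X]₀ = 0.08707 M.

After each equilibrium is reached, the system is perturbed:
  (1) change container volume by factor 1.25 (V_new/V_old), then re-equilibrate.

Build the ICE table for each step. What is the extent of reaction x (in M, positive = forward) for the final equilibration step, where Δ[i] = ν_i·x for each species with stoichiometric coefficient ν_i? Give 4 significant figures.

x = 9.7521e-04 M

Q₀ = 0.002377 vs Keq = 3.3150e-05 ⇒ Q>K, reverse
Step 1:
                    B           C           X
  init         0.2387      0.2052     0.08707
  Δ           0.04191    -0.02096    -0.06287
  eq           0.2806      0.1842      0.0242
  solve Keq expr → x = -0.02096; check Q = 3.3150e-05
Then change container volume by factor 1.25 (V_new/V_old).
Step 2:
                    B           C           X
  init         0.2245      0.1474     0.01936
  Δ          -0.00195  9.7521e-04    0.002926
  eq           0.2225      0.1484     0.02228
  solve Keq expr → x = 9.7521e-04; check Q = 3.3150e-05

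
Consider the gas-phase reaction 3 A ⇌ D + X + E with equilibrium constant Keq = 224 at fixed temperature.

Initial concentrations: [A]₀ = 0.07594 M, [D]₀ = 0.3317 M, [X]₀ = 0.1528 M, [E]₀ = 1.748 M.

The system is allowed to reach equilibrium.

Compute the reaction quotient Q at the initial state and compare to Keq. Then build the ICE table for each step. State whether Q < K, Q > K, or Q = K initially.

Q₀ = 202.3 vs Keq = 224 ⇒ Q<K, forward
Step 1:
                  A         D         X         E
  Initial   0.07594    0.3317    0.1528     1.748
  Change  -0.002342 7.8080e-04 7.8080e-04 7.8080e-04
  Equil      0.0736    0.3325    0.1536     1.749
  solve Keq expr → x = 7.8080e-04; check Q = 224

Q₀ = 202.3; Q < K (proceeds forward)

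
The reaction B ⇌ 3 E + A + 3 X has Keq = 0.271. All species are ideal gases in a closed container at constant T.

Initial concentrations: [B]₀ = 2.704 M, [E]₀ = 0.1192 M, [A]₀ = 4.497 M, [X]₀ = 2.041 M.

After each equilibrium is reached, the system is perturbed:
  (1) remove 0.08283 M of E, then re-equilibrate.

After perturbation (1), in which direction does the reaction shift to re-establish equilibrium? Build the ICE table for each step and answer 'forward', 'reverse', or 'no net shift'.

Q₀ = 0.02395 vs Keq = 0.271 ⇒ Q<K, forward
Step 1:
                  B         E         A         X
  Initial     2.704    0.1192     4.497     2.041
  Change    -0.0434    0.1302    0.0434    0.1302
  Equil       2.661    0.2494      4.54     2.171
  solve Keq expr → x = 0.0434; check Q = 0.271
Then remove 0.08283 M of E.
Step 2:
                  B         E         A         X
  Initial     2.661    0.1666      4.54     2.171
  Change    -0.0245   0.07349    0.0245   0.07349
  Equil       2.636    0.2401     4.565     2.245
  solve Keq expr → x = 0.0245; check Q = 0.271

Direction: forward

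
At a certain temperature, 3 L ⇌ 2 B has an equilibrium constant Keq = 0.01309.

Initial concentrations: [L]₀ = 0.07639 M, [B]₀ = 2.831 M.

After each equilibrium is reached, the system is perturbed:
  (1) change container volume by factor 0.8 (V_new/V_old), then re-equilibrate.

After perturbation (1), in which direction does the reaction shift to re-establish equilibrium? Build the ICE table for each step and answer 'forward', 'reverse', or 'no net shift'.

Direction: forward

Q₀ = 1.7979e+04 vs Keq = 0.01309 ⇒ Q>K, reverse
Step 1:
                    L           B
  init        0.07639       2.831
  Δ              3.22      -2.146
  eq            3.296      0.6846
  solve Keq expr → x = -1.073; check Q = 0.01309
Then change container volume by factor 0.8 (V_new/V_old).
Step 2:
                    L           B
  init           4.12      0.8558
  Δ          -0.09972     0.06648
  eq             4.02      0.9222
  solve Keq expr → x = 0.03324; check Q = 0.01309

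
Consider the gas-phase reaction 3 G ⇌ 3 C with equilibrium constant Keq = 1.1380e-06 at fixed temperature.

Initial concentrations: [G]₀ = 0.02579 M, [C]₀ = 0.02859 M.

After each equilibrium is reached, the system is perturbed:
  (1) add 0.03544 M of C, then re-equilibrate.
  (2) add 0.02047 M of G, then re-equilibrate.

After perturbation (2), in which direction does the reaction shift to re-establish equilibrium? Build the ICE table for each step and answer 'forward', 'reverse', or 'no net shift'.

Q₀ = 1.362 vs Keq = 1.1380e-06 ⇒ Q>K, reverse
Step 1:
                  G         C
  init      0.02579   0.02859
  Δ         0.02803  -0.02803
  eq        0.05382 5.6188e-04
  solve Keq expr → x = -0.009343; check Q = 1.1380e-06
Then add 0.03544 M of C.
Step 2:
                  G         C
  init      0.05382     0.036
  Δ         0.03507  -0.03507
  eq        0.08889 9.2806e-04
  solve Keq expr → x = -0.01169; check Q = 1.1380e-06
Then add 0.02047 M of G.
Step 3:
                  G         C
  init       0.1094 9.2806e-04
  Δ       -2.1151e-04 2.1151e-04
  eq         0.1092   0.00114
  solve Keq expr → x = 7.0502e-05; check Q = 1.1380e-06

Direction: forward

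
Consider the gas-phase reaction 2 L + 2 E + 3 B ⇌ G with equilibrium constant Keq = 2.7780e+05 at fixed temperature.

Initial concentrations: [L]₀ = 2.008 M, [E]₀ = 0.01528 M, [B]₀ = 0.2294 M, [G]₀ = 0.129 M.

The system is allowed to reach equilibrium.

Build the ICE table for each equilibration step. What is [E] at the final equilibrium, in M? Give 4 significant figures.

Q₀ = 1.1351e+04 vs Keq = 2.7780e+05 ⇒ Q<K, forward
Step 1:
                   L          E          B          G
  Initial      2.008    0.01528     0.2294      0.129
  Change     -0.0117    -0.0117   -0.01755    0.00585
  Equil        1.996   0.003579     0.2118     0.1349
  solve Keq expr → x = 0.00585; check Q = 2.7780e+05

[E]_eq = 0.003579 M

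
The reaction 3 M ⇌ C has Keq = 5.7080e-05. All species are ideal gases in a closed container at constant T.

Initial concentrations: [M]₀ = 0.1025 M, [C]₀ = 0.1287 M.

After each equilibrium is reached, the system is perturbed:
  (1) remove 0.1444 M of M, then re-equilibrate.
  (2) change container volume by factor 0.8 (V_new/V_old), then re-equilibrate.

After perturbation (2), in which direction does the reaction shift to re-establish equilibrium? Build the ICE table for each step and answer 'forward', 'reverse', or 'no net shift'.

Direction: forward

Q₀ = 119.5 vs Keq = 5.7080e-05 ⇒ Q>K, reverse
Step 1:
                    M           C
  Initial      0.1025      0.1287
  Change       0.3861     -0.1287
  Equil        0.4886  6.6572e-06
  solve Keq expr → x = -0.1287; check Q = 5.7080e-05
Then remove 0.1444 M of M.
Step 2:
                    M           C
  Initial      0.3442  6.6572e-06
  Change   1.2989e-05 -4.3297e-06
  Equil        0.3442  2.3275e-06
  solve Keq expr → x = -4.3297e-06; check Q = 5.7080e-05
Then change container volume by factor 0.8 (V_new/V_old).
Step 3:
                    M           C
  Initial      0.4302  2.9094e-06
  Change  -4.9091e-06  1.6364e-06
  Equil        0.4302  4.5457e-06
  solve Keq expr → x = 1.6364e-06; check Q = 5.7080e-05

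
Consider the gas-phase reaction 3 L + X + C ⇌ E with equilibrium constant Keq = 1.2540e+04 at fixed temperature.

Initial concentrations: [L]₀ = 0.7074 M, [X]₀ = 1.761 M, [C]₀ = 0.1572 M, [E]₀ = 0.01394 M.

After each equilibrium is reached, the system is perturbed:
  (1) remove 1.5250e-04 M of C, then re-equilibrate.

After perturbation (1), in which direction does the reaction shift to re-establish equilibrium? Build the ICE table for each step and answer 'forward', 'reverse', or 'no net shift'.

Direction: reverse

Q₀ = 0.1423 vs Keq = 1.2540e+04 ⇒ Q<K, forward
Step 1:
                    L           X           C           E
  I            0.7074       1.761      0.1572     0.01394
  C           -0.4697     -0.1566     -0.1566      0.1566
  E            0.2377       1.604  6.3107e-04      0.1705
  solve Keq expr → x = 0.1566; check Q = 1.2540e+04
Then remove 1.5250e-04 M of C.
Step 2:
                    L           X           C           E
  I            0.2377       1.604  4.7857e-04      0.1705
  C        4.4509e-04  1.4836e-04  1.4836e-04 -1.4836e-04
  E            0.2381       1.605  6.2694e-04      0.1704
  solve Keq expr → x = -1.4836e-04; check Q = 1.2540e+04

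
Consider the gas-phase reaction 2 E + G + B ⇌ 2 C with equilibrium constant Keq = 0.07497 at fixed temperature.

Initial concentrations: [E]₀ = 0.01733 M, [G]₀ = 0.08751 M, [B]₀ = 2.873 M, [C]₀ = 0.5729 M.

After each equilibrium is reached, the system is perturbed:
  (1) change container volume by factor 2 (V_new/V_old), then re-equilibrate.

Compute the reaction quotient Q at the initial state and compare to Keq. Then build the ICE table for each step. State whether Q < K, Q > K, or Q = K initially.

Q₀ = 4347; Q > K (proceeds reverse)

Q₀ = 4347 vs Keq = 0.07497 ⇒ Q>K, reverse
Step 1:
                  E         G         B         C
  init      0.01733   0.08751     2.873    0.5729
  Δ          0.4478    0.2239    0.2239   -0.4478
  eq         0.4652    0.3114     3.097    0.1251
  solve Keq expr → x = -0.2239; check Q = 0.07497
Then change container volume by factor 2 (V_new/V_old).
Step 2:
                  E         G         B         C
  init       0.2326    0.1557     1.548   0.06254
  Δ         0.02617   0.01308   0.01308  -0.02617
  eq         0.2587    0.1688     1.562   0.03637
  solve Keq expr → x = -0.01308; check Q = 0.07497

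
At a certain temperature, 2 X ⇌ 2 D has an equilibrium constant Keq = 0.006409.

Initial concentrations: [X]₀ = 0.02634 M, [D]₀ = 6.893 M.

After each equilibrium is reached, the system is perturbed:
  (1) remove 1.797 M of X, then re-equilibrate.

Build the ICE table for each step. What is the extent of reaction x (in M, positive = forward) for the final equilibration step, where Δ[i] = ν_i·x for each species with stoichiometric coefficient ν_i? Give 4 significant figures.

x = -0.0666 M

Q₀ = 6.8483e+04 vs Keq = 0.006409 ⇒ Q>K, reverse
Step 1:
                   X          D
  init       0.02634      6.893
  Δ             6.38      -6.38
  eq           6.406     0.5129
  solve Keq expr → x = -3.19; check Q = 0.006409
Then remove 1.797 M of X.
Step 2:
                   X          D
  init         4.609     0.5129
  Δ           0.1332    -0.1332
  eq           4.743     0.3797
  solve Keq expr → x = -0.0666; check Q = 0.006409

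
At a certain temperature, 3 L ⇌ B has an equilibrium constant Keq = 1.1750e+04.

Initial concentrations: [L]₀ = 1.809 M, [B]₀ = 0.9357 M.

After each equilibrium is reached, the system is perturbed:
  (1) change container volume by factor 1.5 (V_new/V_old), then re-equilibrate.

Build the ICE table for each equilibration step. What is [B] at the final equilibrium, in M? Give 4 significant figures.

Q₀ = 0.1581 vs Keq = 1.1750e+04 ⇒ Q<K, forward
Step 1:
                  L         B
  init        1.809    0.9357
  Δ          -1.758    0.5861
  eq         0.0506     1.522
  solve Keq expr → x = 0.5861; check Q = 1.1750e+04
Then change container volume by factor 1.5 (V_new/V_old).
Step 2:
                  L         B
  init      0.03373     1.015
  Δ         0.01042 -0.003473
  eq        0.04415     1.011
  solve Keq expr → x = -0.003473; check Q = 1.1750e+04

[B]_eq = 1.011 M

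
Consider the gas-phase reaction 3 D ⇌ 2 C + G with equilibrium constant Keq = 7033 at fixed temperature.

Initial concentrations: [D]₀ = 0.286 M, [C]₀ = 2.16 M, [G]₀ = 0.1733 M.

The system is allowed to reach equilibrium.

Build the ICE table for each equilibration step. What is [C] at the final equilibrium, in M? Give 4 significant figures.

[C]_eq = 2.312 M

Q₀ = 34.56 vs Keq = 7033 ⇒ Q<K, forward
Step 1:
                   D          C          G
  init         0.286       2.16     0.1733
  Δ          -0.2285     0.1524    0.07618
  eq         0.05746      2.312     0.2495
  solve Keq expr → x = 0.07618; check Q = 7033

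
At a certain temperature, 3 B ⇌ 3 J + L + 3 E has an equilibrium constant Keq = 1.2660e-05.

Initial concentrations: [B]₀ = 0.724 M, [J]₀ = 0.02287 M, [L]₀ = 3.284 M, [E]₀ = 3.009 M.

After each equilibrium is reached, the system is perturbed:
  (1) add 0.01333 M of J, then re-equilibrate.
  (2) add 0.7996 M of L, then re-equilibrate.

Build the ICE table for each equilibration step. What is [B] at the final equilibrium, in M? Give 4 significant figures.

Q₀ = 0.00282 vs Keq = 1.2660e-05 ⇒ Q>K, reverse
Step 1:
                    B           J           L           E
  I             0.724     0.02287       3.284       3.009
  C           0.01897    -0.01897   -0.006324    -0.01897
  E             0.743    0.003899       3.278        2.99
  solve Keq expr → x = -0.006324; check Q = 1.2660e-05
Then add 0.01333 M of J.
Step 2:
                    B           J           L           E
  I             0.743     0.01723       3.278        2.99
  C           0.01324    -0.01324   -0.004414    -0.01324
  E            0.7562    0.003988       3.273       2.977
  solve Keq expr → x = -0.004414; check Q = 1.2660e-05
Then add 0.7996 M of L.
Step 3:
                    B           J           L           E
  I            0.7562    0.003988       4.073       2.977
  C        2.7844e-04 -2.7844e-04 -9.2813e-05 -2.7844e-04
  E            0.7565    0.003709       4.073       2.977
  solve Keq expr → x = -9.2813e-05; check Q = 1.2660e-05

[B]_eq = 0.7565 M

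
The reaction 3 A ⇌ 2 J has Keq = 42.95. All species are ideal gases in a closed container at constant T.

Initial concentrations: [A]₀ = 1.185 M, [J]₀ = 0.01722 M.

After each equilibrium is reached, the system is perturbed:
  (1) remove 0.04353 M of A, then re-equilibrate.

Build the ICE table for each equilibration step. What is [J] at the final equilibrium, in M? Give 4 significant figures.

[J]_eq = 0.6372 M

Q₀ = 1.7820e-04 vs Keq = 42.95 ⇒ Q<K, forward
Step 1:
                  A         J
  I           1.185   0.01722
  C          -0.968    0.6453
  E           0.217    0.6625
  solve Keq expr → x = 0.3227; check Q = 42.95
Then remove 0.04353 M of A.
Step 2:
                  A         J
  I          0.1735    0.6625
  C         0.03797  -0.02531
  E          0.2115    0.6372
  solve Keq expr → x = -0.01266; check Q = 42.95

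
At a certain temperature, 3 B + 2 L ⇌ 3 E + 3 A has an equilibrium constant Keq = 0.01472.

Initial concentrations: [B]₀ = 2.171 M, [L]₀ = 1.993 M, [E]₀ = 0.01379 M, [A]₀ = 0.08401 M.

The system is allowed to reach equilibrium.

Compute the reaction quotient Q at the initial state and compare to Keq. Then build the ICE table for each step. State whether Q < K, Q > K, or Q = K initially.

Q₀ = 3.8255e-11 vs Keq = 0.01472 ⇒ Q<K, forward
Step 1:
                    B           L           E           A
  init          2.171       1.993     0.01379     0.08401
  Δ           -0.6575     -0.4383      0.6575      0.6575
  eq            1.513       1.555      0.6713      0.7415
  solve Keq expr → x = 0.2192; check Q = 0.01472

Q₀ = 3.8255e-11; Q < K (proceeds forward)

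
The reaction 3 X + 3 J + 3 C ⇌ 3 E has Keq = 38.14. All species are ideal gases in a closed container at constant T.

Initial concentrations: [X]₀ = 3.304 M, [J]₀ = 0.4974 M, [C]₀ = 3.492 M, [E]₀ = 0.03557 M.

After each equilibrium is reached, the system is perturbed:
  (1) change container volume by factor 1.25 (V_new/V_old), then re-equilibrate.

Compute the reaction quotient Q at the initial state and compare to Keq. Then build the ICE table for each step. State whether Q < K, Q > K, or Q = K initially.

Q₀ = 2.3812e-07 vs Keq = 38.14 ⇒ Q<K, forward
Step 1:
                  X         J         C         E
  I           3.304    0.4974     3.492   0.03557
  C         -0.4794   -0.4794   -0.4794    0.4794
  E           2.825   0.01798     3.013     0.515
  solve Keq expr → x = 0.1598; check Q = 38.14
Then change container volume by factor 1.25 (V_new/V_old).
Step 2:
                  X         J         C         E
  I            2.26   0.01438      2.41     0.412
  C        0.007538  0.007538  0.007538 -0.007538
  E           2.267   0.02192     2.418    0.4045
  solve Keq expr → x = -0.002513; check Q = 38.14

Q₀ = 2.3812e-07; Q < K (proceeds forward)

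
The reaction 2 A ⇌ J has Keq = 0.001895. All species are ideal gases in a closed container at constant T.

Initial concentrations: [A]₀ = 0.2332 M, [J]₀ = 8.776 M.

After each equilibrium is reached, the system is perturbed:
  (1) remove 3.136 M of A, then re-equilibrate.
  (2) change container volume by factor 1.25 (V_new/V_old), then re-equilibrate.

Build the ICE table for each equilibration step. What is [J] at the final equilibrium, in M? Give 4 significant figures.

[J]_eq = 0.2394 M

Q₀ = 161.4 vs Keq = 0.001895 ⇒ Q>K, reverse
Step 1:
                    A           J
  I            0.2332       8.776
  C             16.49      -8.246
  E             16.73      0.5301
  solve Keq expr → x = -8.246; check Q = 0.001895
Then remove 3.136 M of A.
Step 2:
                    A           J
  I             13.59      0.5301
  C            0.3263     -0.1631
  E             13.92      0.3669
  solve Keq expr → x = -0.1631; check Q = 0.001895
Then change container volume by factor 1.25 (V_new/V_old).
Step 3:
                    A           J
  I             11.13      0.2936
  C            0.1082    -0.05412
  E             11.24      0.2394
  solve Keq expr → x = -0.05412; check Q = 0.001895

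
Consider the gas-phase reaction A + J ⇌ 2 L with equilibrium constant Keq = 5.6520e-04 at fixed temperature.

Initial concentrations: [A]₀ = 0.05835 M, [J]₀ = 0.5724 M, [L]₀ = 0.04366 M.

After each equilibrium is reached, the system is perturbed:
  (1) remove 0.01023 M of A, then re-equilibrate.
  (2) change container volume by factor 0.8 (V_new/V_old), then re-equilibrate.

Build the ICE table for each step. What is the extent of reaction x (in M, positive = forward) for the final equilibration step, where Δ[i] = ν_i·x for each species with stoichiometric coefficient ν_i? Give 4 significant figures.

Q₀ = 0.05707 vs Keq = 5.6520e-04 ⇒ Q>K, reverse
Step 1:
                   A          J          L
  I          0.05835     0.5724    0.04366
  C          0.01928    0.01928   -0.03856
  E          0.07763     0.5917   0.005095
  solve Keq expr → x = -0.01928; check Q = 5.6520e-04
Then remove 0.01023 M of A.
Step 2:
                   A          J          L
  I           0.0674     0.5917   0.005095
  C       1.7044e-04 1.7044e-04 -3.4088e-04
  E          0.06757     0.5919   0.004754
  solve Keq expr → x = -1.7044e-04; check Q = 5.6520e-04
Then change container volume by factor 0.8 (V_new/V_old).
Step 3:
                   A          J          L
  I          0.08447     0.7398   0.005943
  C                0          0          0
  E          0.08447     0.7398   0.005943
  solve Keq expr → x = 0; check Q = 5.6520e-04

x = 0 M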